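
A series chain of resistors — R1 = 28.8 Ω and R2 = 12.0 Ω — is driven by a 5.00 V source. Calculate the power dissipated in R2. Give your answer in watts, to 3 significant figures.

0.180 W

The current is common to all series resistors; compute it, then apply P = I²R for the target.
R_total = 28.8 + 12.0 = 40.80 Ω
I = V / R_total = 5.00 / 40.80 = 0.1225 A
P_R2 = I² × R2 = (0.1225)² × 12.0 = 0.1802 W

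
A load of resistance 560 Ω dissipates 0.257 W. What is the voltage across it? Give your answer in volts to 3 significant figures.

The two known quantities fix the third via V = √(P R).
V = √(0.257 × 560) = 12.00 V

12.0 V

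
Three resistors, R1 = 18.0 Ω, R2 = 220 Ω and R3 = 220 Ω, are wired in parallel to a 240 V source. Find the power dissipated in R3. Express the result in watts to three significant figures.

The supply voltage appears across each parallel branch — just use P = V²/R3.
P_R3 = V² / R3 = (240)² / 220 Ω = 261.8 W

262 W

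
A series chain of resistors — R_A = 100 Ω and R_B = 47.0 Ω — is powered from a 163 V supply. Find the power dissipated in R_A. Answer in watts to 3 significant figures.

123 W

Series elements share the same current, so find I first, then use P = I²R.
R_total = 100 + 47.0 = 147.0 Ω
I = V / R_total = 163 / 147.0 = 1.109 A
P_R_A = I² × R_A = (1.109)² × 100 = 123.0 W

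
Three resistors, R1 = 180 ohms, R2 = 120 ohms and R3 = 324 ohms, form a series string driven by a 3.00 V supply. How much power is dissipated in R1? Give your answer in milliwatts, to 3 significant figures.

The current is common to all series resistors; compute it, then apply P = I²R for the target.
R_total = 180 + 120 + 324 = 624.0 Ω
I = V / R_total = 3.00 / 624.0 = 0.004808 A
P_R1 = I² × R1 = (0.004808)² × 180 = 0.004161 W

4.16 mW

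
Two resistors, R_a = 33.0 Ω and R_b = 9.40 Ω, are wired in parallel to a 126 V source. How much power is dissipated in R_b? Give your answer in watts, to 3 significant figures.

1690 W

R_b sits directly across the source, so P = V²/R with V = 126 V.
P_R_b = V² / R_b = (126)² / 9.40 Ω = 1689 W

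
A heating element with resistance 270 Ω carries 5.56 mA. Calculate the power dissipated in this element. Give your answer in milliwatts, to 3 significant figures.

With I and R stated, P = I²R applies in one step.
P = (0.005560 A)² × 270 Ω = 0.008347 W

8.35 mW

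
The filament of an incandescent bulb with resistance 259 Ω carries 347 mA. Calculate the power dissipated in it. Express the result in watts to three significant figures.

Current and resistance are given, so P = I²R is the direct form.
P = (0.3470 A)² × 259 Ω = 31.19 W

31.2 W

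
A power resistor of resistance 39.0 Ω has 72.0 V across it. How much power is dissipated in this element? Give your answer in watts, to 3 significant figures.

Voltage and resistance are given, so P = V²/R is the one-step route.
P = (72.0 V)² / 39.0 Ω = 132.9 W

133 W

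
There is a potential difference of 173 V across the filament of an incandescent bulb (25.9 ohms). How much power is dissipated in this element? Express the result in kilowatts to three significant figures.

1.16 kW

We know the drop across the element and its resistance — P = V²/R, one step.
P = (173 V)² / 25.9 Ω = 1156 W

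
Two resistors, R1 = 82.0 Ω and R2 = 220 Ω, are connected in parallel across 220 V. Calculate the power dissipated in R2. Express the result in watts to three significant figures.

220 W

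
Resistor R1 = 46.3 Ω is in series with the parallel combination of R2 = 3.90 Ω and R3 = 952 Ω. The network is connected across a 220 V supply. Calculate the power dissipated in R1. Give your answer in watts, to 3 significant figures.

890 W

Reduce the parallel pair to R_p first; the network is then a simple series string.
R_p = (3.90×952)/(3.90+952) = 3.884 Ω
R_total = 46.3 + 3.884 = 50.18 Ω
I = V / R_total = 220 / 50.18 = 4.384 A
R1 is in the main series path, so its power is I²R1.
P_R1 = (4.384)² × 46.3 = 889.8 W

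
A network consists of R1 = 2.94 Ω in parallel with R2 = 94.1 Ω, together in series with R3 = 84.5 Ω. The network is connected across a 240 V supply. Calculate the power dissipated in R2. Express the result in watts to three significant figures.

0.652 W

First find R_p for the parallel pair, then treat R_p + R3 as a series loop.
R_p = (2.94×94.1)/(2.94+94.1) = 2.851 Ω
R_total = R_p + 84.5 = 2.851 + 84.5 = 87.35 Ω
I = V / R_total = 240 / 87.35 = 2.748 A
Voltage across the parallel pair: V_p = I × R_p = 2.748 × 2.851 = 7.833 V
R2 has V_p across it, so P = V_p²/R2.
P_R2 = (7.833)² / 94.1 = 0.6520 W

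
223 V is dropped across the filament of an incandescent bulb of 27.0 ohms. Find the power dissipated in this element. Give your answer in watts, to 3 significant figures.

1840 W

Voltage and resistance are given, so P = V²/R is the one-step route.
P = (223 V)² / 27.0 Ω = 1842 W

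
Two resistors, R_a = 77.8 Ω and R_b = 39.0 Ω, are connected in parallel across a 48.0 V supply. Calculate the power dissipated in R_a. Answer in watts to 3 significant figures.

Each parallel branch sees the full supply voltage, so P = V²/R applies directly to the target branch.
P_R_a = V² / R_a = (48.0)² / 77.8 Ω = 29.61 W

29.6 W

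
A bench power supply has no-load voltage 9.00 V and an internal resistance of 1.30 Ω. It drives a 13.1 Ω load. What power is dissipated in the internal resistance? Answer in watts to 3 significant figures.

The source's internal resistance is just another series element carrying I; its dissipation is I²r.
I = ε / (r + R) = 9.00 / (1.30 + 13.1) = 0.6250 A
P_int = I² r = (0.6250)² × 1.30 = 0.5078 W

0.508 W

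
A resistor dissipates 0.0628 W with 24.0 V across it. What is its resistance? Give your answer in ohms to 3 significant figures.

9170 Ω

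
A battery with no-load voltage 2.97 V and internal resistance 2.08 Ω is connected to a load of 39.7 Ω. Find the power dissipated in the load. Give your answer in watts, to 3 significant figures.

Load and internal resistance form a series loop — compute the loop current, then the load power via I²R.
I = ε / (r + R) = 2.97 / (2.08 + 39.7) = 0.07109 A
P_load = I² R = (0.07109)² × 39.7 = 0.2006 W

0.201 W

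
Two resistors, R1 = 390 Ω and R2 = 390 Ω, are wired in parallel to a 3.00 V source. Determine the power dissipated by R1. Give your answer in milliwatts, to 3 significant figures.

Parallel branches share the same voltage; P = V²/R gives the branch power in one step.
P_R1 = V² / R1 = (3.00)² / 390 Ω = 0.02308 W

23.1 mW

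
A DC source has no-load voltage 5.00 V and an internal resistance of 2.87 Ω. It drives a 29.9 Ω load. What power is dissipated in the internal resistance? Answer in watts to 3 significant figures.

The source's internal resistance is just another series element carrying I; its dissipation is I²r.
I = ε / (r + R) = 5.00 / (2.87 + 29.9) = 0.1526 A
P_int = I² r = (0.1526)² × 2.87 = 0.06681 W

0.0668 W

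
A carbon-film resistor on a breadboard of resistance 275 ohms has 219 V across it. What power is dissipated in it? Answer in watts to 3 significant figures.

174 W

Voltage and resistance are given, so P = V²/R is the one-step route.
P = (219 V)² / 275 Ω = 174.4 W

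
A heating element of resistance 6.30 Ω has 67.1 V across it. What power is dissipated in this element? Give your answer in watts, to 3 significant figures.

715 W

We know the drop across the element and its resistance — P = V²/R, one step.
P = (67.1 V)² / 6.30 Ω = 714.7 W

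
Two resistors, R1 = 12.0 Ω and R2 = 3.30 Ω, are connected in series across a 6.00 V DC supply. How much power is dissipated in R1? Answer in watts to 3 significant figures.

1.85 W

Since the resistors are in series they all carry the loop current I = V/R_total; the power in any one is I²R.
R_total = 12.0 + 3.30 = 15.30 Ω
I = V / R_total = 6.00 / 15.30 = 0.3922 A
P_R1 = I² × R1 = (0.3922)² × 12.0 = 1.845 W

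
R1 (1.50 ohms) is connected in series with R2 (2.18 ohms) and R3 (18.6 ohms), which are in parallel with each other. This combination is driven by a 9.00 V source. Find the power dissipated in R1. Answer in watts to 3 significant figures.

10.2 W

Reduce the parallel pair to R_p first; the network is then a simple series string.
R_p = (2.18×18.6)/(2.18+18.6) = 1.951 Ω
R_total = 1.50 + 1.951 = 3.451 Ω
I = V / R_total = 9.00 / 3.451 = 2.608 A
All the current flows through R1; use P = I²R.
P_R1 = (2.608)² × 1.50 = 10.20 W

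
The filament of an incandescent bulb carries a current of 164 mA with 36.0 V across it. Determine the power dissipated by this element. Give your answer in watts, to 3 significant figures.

5.90 W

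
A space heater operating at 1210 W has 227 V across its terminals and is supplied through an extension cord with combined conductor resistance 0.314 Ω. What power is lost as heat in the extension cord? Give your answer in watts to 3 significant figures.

Only the current and the line resistance are needed for the I²R loss.
I = P / V = 1210 / 227 = 5.330 A through the extension cord.
P_line = I² R_line = (5.330)² × 0.314 = 8.922 W

8.92 W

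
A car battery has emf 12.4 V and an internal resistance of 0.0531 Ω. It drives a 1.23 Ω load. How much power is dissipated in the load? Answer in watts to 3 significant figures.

115 W

Find the circuit current first, then P = I²R for the load (series elements share I).
I = ε / (r + R) = 12.4 / (0.0531 + 1.23) = 9.664 A
P_load = I² R = (9.664)² × 1.23 = 114.9 W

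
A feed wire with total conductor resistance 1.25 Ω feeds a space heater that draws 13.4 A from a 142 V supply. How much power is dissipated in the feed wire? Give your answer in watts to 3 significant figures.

224 W

Only the current and the line resistance are needed for the I²R loss.
The feed wire carries the full 13.4 A.
P_line = I² R_line = (13.40)² × 1.25 = 224.4 W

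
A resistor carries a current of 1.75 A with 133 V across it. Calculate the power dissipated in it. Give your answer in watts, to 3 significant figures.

233 W

Since both terminal voltage and current are stated, P = V I gives the power in one step.
P = 133 V × 1.750 A = 232.8 W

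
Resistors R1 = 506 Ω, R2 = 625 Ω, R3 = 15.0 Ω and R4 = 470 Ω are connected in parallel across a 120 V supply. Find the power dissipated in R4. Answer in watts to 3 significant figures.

30.6 W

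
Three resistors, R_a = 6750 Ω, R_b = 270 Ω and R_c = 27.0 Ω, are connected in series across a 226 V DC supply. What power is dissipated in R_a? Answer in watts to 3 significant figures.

Every series element carries the same I. Get I from the total resistance, then P = I² × R_a.
R_total = 6750 + 270 + 27.0 = 7047 Ω
I = V / R_total = 226 / 7047 = 0.03207 A
P_R_a = I² × R_a = (0.03207)² × 6750 = 6.942 W

6.94 W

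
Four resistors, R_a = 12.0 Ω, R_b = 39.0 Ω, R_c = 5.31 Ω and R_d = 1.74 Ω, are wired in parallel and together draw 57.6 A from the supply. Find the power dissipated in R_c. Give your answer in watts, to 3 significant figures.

822 W

Only the total current is stated, so first find the parallel equivalent to get the voltage across the combination.
1/R_eq = 1/12.0 + 1/39.0 + 1/5.31 + 1/1.74 ⇒ R_eq = 1.147 Ω
V = I_total × R_eq = 57.60 × 1.147 = 66.05 V
P_R_c = V² / R_c = (66.05)² / 5.31 = 821.7 W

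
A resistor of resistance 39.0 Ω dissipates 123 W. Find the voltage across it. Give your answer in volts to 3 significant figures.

69.3 V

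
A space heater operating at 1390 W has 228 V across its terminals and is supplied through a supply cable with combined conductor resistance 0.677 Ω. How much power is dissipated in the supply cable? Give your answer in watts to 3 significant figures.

Line loss is just I²R for the cable — we know both I and R_line directly.
I = P / V = 1390 / 228 = 6.096 A through the supply cable.
P_line = I² R_line = (6.096)² × 0.677 = 25.16 W

25.2 W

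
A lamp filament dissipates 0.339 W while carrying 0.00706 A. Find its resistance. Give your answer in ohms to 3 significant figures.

6800 Ω

Inverting the appropriate power form: R = P / I².
R = 0.339 / (0.007060)² = 6801 Ω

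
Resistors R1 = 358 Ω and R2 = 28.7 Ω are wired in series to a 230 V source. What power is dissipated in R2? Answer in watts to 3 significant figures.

The current is common to all series resistors; compute it, then apply P = I²R for the target.
R_total = 358 + 28.7 = 386.7 Ω
I = V / R_total = 230 / 386.7 = 0.5948 A
P_R2 = I² × R2 = (0.5948)² × 28.7 = 10.15 W

10.2 W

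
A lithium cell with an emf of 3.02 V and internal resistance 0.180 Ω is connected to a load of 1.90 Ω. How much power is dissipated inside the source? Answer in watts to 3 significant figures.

0.379 W

The source's internal resistance is just another series element carrying I; its dissipation is I²r.
I = ε / (r + R) = 3.02 / (0.180 + 1.90) = 1.452 A
P_int = I² r = (1.452)² × 0.180 = 0.3795 W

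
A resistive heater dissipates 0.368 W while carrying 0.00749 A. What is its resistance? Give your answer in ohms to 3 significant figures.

6560 Ω

The two known quantities fix the third via R = P / I².
R = 0.368 / (0.007490)² = 6560 Ω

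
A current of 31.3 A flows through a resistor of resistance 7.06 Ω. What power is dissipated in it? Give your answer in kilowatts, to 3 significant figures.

6.92 kW

The current through and the resistance of the element are both given; use P = I²R.
P = (31.30 A)² × 7.06 Ω = 6917 W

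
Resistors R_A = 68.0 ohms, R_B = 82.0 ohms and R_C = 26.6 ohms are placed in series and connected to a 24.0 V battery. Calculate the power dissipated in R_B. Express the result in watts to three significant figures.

Series elements share the same current, so find I first, then use P = I²R.
R_total = 68.0 + 82.0 + 26.6 = 176.6 Ω
I = V / R_total = 24.0 / 176.6 = 0.1359 A
P_R_B = I² × R_B = (0.1359)² × 82.0 = 1.514 W

1.51 W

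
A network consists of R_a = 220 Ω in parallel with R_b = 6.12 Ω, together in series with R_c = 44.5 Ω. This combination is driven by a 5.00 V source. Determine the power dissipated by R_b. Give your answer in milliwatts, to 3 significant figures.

56.9 mW

First find R_p for the parallel pair, then treat R_p + R_c as a series loop.
R_p = (220×6.12)/(220+6.12) = 5.954 Ω
R_total = R_p + 44.5 = 5.954 + 44.5 = 50.45 Ω
I = V / R_total = 5.00 / 50.45 = 0.09910 A
Voltage across the parallel pair: V_p = I × R_p = 0.09910 × 5.954 = 0.5901 V
Use P = V²/R for R_b with V = V_p.
P_R_b = (0.5901)² / 6.12 = 0.05689 W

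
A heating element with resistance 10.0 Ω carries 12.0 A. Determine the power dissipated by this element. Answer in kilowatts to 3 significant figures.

1.44 kW

The current through and the resistance of the element are both given; use P = I²R.
P = (12.00 A)² × 10.0 Ω = 1440 W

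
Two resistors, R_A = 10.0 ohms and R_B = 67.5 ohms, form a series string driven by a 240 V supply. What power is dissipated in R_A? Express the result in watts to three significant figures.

95.9 W

Every series element carries the same I. Get I from the total resistance, then P = I² × R_A.
R_total = 10.0 + 67.5 = 77.50 Ω
I = V / R_total = 240 / 77.50 = 3.097 A
P_R_A = I² × R_A = (3.097)² × 10.0 = 95.90 W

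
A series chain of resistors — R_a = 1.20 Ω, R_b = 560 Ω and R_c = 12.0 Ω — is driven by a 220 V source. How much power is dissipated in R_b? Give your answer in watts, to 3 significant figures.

82.5 W

Every series element carries the same I. Get I from the total resistance, then P = I² × R_b.
R_total = 1.20 + 560 + 12.0 = 573.2 Ω
I = V / R_total = 220 / 573.2 = 0.3838 A
P_R_b = I² × R_b = (0.3838)² × 560 = 82.49 W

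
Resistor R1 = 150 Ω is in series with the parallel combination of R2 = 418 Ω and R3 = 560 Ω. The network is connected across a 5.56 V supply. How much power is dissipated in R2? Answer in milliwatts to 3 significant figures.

First combine the parallel branches into one equivalent R_p, then R1 + R_p is a series pair.
R_p = (418×560)/(418+560) = 239.3 Ω
R_total = 150 + 239.3 = 389.3 Ω
I = V / R_total = 5.56 / 389.3 = 0.01428 A
Voltage across the parallel pair: V_p = I × R_p = 0.01428 × 239.3 = 3.418 V
With V_p across R2, its power is V_p²/R2.
P_R2 = (3.418)² / 418 = 0.02795 W

27.9 mW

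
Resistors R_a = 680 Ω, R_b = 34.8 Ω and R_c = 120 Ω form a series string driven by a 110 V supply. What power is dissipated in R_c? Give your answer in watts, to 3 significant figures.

In a series string the same current flows through every resistor — find that current, then P = I²R for the one we want.
R_total = 680 + 34.8 + 120 = 834.8 Ω
I = V / R_total = 110 / 834.8 = 0.1318 A
P_R_c = I² × R_c = (0.1318)² × 120 = 2.084 W

2.08 W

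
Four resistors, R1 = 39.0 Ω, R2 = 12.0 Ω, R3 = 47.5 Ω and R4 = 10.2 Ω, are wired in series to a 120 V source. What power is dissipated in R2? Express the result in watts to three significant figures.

14.6 W

Since the resistors are in series they all carry the loop current I = V/R_total; the power in any one is I²R.
R_total = 39.0 + 12.0 + 47.5 + 10.2 = 108.7 Ω
I = V / R_total = 120 / 108.7 = 1.104 A
P_R2 = I² × R2 = (1.104)² × 12.0 = 14.62 W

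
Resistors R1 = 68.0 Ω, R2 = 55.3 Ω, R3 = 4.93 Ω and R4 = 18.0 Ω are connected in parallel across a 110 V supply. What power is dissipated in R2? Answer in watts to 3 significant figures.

219 W

The supply voltage appears across each parallel branch — just use P = V²/R2.
P_R2 = V² / R2 = (110)² / 55.3 Ω = 218.8 W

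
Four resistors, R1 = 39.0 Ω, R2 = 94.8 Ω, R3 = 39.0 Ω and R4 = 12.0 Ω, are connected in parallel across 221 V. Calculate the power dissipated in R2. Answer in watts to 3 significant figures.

515 W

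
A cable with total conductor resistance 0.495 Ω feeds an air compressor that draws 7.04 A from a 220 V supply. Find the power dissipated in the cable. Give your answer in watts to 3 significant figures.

The cable is a series resistance carrying the load current; its dissipation is I²R_line.
The cable carries the full 7.04 A.
P_line = I² R_line = (7.040)² × 0.495 = 24.53 W

24.5 W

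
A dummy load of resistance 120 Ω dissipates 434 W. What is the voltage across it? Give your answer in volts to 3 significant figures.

Inverting the appropriate power form: V = √(P R).
V = √(434 × 120) = 228.2 V

228 V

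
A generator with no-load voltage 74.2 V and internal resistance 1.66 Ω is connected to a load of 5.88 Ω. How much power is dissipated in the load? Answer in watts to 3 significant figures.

569 W

The internal resistance and the load are in series, so the same I flows through both; get I from ε/(r+R), then I²R for the load.
I = ε / (r + R) = 74.2 / (1.66 + 5.88) = 9.841 A
P_load = I² R = (9.841)² × 5.88 = 569.4 W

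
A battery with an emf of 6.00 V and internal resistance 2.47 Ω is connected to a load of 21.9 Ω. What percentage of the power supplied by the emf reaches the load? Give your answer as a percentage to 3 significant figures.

Efficiency is P_load / P_total. With a series r and R sharing the same I, P = I²R for each, so η = R/(R+r).
η = R / (R + r) = 21.9 / (21.9 + 2.47) = 0.8986

89.9 %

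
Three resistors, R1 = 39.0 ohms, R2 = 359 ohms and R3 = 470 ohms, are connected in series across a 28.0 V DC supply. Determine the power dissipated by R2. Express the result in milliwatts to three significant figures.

The current is common to all series resistors; compute it, then apply P = I²R for the target.
R_total = 39.0 + 359 + 470 = 868.0 Ω
I = V / R_total = 28.0 / 868.0 = 0.03226 A
P_R2 = I² × R2 = (0.03226)² × 359 = 0.3736 W

374 mW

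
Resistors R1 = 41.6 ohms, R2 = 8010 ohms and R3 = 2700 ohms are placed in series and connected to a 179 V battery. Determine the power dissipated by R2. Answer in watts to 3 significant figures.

The current is common to all series resistors; compute it, then apply P = I²R for the target.
R_total = 41.6 + 8010 + 2700 = 10750 Ω
I = V / R_total = 179 / 10750 = 0.01665 A
P_R2 = I² × R2 = (0.01665)² × 8010 = 2.220 W

2.22 W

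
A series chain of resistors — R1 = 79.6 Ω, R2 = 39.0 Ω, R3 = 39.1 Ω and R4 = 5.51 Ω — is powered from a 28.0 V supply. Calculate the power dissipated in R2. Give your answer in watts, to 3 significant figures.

1.15 W

Every series element carries the same I. Get I from the total resistance, then P = I² × R2.
R_total = 79.6 + 39.0 + 39.1 + 5.51 = 163.2 Ω
I = V / R_total = 28.0 / 163.2 = 0.1716 A
P_R2 = I² × R2 = (0.1716)² × 39.0 = 1.148 W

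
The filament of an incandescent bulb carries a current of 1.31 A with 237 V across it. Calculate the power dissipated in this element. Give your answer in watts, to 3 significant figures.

V and I are known directly — P = V I, no intermediate step needed.
P = 237 V × 1.310 A = 310.5 W

310 W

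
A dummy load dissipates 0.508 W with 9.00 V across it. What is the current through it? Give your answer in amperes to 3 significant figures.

0.0564 A

From P = V I = I²R = V²/R, with the two given quantities we get I = P / V.
I = 0.508 / 9.00 = 0.05644 A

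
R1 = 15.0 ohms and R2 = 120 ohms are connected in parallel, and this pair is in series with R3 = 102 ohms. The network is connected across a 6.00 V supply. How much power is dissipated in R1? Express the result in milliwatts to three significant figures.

32.1 mW

Collapse the R1‖R2 pair into one equivalent R_p; then R_p and R3 form a series string.
R_p = (15.0×120)/(15.0+120) = 13.33 Ω
R_total = R_p + 102 = 13.33 + 102 = 115.3 Ω
I = V / R_total = 6.00 / 115.3 = 0.05202 A
Voltage across the parallel pair: V_p = I × R_p = 0.05202 × 13.33 = 0.6936 V
R1 has V_p across it, so P = V_p²/R1.
P_R1 = (0.6936)² / 15.0 = 0.03208 W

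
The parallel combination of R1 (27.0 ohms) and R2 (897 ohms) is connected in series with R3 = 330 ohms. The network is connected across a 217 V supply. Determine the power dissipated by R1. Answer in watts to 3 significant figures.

First find R_p for the parallel pair, then treat R_p + R3 as a series loop.
R_p = (27.0×897)/(27.0+897) = 26.21 Ω
R_total = R_p + 330 = 26.21 + 330 = 356.2 Ω
I = V / R_total = 217 / 356.2 = 0.6092 A
Voltage across the parallel pair: V_p = I × R_p = 0.6092 × 26.21 = 15.97 V
R1 has V_p across it, so P = V_p²/R1.
P_R1 = (15.97)² / 27.0 = 9.443 W

9.44 W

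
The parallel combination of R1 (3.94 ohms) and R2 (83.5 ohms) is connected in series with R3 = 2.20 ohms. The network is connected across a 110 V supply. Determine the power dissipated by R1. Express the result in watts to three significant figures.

First find R_p for the parallel pair, then treat R_p + R3 as a series loop.
R_p = (3.94×83.5)/(3.94+83.5) = 3.762 Ω
R_total = R_p + 2.20 = 3.762 + 2.20 = 5.962 Ω
I = V / R_total = 110 / 5.962 = 18.45 A
Voltage across the parallel pair: V_p = I × R_p = 18.45 × 3.762 = 69.41 V
R1 sits across V_p; its power is V_p²/R.
P_R1 = (69.41)² / 3.94 = 1223 W

1220 W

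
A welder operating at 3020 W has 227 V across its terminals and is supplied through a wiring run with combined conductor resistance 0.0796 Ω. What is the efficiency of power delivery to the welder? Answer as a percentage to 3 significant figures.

I = P / V = 3020 / 227 = 13.30 A through the wiring run.
P_line = I² R_line = (13.30)² × 0.0796 = 14.09 W
P_source = P_load + P_line = 3020 + 14.09 = 3034 W
η = P_load / P_source = 3020 / 3034 = 0.9954

99.5 %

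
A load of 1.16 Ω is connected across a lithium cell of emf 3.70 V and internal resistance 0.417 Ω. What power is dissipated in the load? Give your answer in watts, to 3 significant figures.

6.39 W

Find the circuit current first, then P = I²R for the load (series elements share I).
I = ε / (r + R) = 3.70 / (0.417 + 1.16) = 2.346 A
P_load = I² R = (2.346)² × 1.16 = 6.386 W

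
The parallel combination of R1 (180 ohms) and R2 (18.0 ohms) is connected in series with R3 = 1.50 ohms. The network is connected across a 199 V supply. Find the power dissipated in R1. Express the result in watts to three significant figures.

Combine R1 and R2 into their parallel equivalent first, reducing the network to two series resistors.
R_p = (180×18.0)/(180+18.0) = 16.36 Ω
R_total = R_p + 1.50 = 16.36 + 1.50 = 17.86 Ω
I = V / R_total = 199 / 17.86 = 11.14 A
Voltage across the parallel pair: V_p = I × R_p = 11.14 × 16.36 = 182.3 V
R1 sits across V_p; its power is V_p²/R.
P_R1 = (182.3)² / 180 = 184.6 W

185 W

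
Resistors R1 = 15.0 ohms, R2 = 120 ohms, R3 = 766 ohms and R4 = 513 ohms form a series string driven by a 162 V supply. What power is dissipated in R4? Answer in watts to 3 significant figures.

The current is common to all series resistors; compute it, then apply P = I²R for the target.
R_total = 15.0 + 120 + 766 + 513 = 1414 Ω
I = V / R_total = 162 / 1414 = 0.1146 A
P_R4 = I² × R4 = (0.1146)² × 513 = 6.734 W

6.73 W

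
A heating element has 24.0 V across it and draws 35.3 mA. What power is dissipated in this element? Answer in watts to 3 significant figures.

V and I are known directly — P = V I, no intermediate step needed.
P = 24.0 V × 0.03530 A = 0.8472 W

0.847 W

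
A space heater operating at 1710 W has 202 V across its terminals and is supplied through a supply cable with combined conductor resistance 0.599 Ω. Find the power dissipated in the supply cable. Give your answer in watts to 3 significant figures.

42.9 W

Line loss is just I²R for the cable — we know both I and R_line directly.
I = P / V = 1710 / 202 = 8.465 A through the supply cable.
P_line = I² R_line = (8.465)² × 0.599 = 42.93 W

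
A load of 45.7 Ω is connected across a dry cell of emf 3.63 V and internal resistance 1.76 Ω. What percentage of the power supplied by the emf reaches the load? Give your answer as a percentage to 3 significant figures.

η = P_load/(P_load+P_int) = I²R/(I²R+I²r) = R/(R+r) — the I² cancels for series elements.
η = R / (R + r) = 45.7 / (45.7 + 1.76) = 0.9629

96.3 %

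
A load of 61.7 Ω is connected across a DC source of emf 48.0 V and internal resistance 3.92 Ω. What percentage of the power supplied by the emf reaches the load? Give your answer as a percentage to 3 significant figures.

Efficiency is P_load / P_total. With a series r and R sharing the same I, P = I²R for each, so η = R/(R+r).
η = R / (R + r) = 61.7 / (61.7 + 3.92) = 0.9403

94.0 %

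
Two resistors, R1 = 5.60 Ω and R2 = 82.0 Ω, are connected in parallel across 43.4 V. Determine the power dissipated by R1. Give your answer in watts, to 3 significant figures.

336 W

Every branch has 43.4 V across it, so for R1 the power is simply V²/R.
P_R1 = V² / R1 = (43.4)² / 5.60 Ω = 336.4 W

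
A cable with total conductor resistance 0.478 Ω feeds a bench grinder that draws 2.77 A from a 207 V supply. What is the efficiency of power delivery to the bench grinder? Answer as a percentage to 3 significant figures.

99.4 %

The cable carries the full 2.77 A.
P_line = I² R_line = (2.770)² × 0.478 = 3.668 W
P_source = V I = 207 × 2.770 = 573.4 W; P_load = 569.7 W
η = P_load / P_source = 569.7 / 573.4 = 0.9936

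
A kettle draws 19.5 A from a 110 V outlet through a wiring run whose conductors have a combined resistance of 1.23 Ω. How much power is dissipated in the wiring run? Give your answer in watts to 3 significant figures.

The wiring run and load are in series, so the same current flows in both; the loss is I²R_line.
The wiring run carries the full 19.5 A.
P_line = I² R_line = (19.50)² × 1.23 = 467.7 W

468 W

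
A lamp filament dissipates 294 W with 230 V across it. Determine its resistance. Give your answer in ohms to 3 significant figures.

180 Ω

Inverting the appropriate power form: R = V² / P.
R = (230)² / 294 = 179.9 Ω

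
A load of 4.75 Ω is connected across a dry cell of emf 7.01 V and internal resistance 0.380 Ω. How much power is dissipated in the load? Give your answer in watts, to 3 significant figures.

8.87 W

With r and R in series, I = ε/(r+R); the load dissipates I²R.
I = ε / (r + R) = 7.01 / (0.380 + 4.75) = 1.366 A
P_load = I² R = (1.366)² × 4.75 = 8.869 W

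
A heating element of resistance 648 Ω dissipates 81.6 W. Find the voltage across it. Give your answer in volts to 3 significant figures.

230 V

Rearranging the power relation for the two known quantities gives V = √(P R).
V = √(81.6 × 648) = 229.9 V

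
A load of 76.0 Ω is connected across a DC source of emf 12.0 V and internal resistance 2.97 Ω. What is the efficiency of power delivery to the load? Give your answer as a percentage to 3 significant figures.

96.2 %

η = P_load/(P_load+P_int) = I²R/(I²R+I²r) = R/(R+r) — the I² cancels for series elements.
η = R / (R + r) = 76.0 / (76.0 + 2.97) = 0.9624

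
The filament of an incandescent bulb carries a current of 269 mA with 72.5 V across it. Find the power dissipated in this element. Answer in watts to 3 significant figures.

19.5 W

With V and I both given, power follows immediately from P = V I.
P = 72.5 V × 0.2690 A = 19.50 W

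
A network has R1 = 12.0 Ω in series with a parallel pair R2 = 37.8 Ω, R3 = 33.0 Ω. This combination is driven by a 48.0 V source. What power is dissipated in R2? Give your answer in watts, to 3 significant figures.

21.6 W

Reduce the parallel pair to R_p first; the network is then a simple series string.
R_p = (37.8×33.0)/(37.8+33.0) = 17.62 Ω
R_total = 12.0 + 17.62 = 29.62 Ω
I = V / R_total = 48.0 / 29.62 = 1.621 A
Voltage across the parallel pair: V_p = I × R_p = 1.621 × 17.62 = 28.55 V
R2 sees V_p directly, so P = V_p² / R2.
P_R2 = (28.55)² / 37.8 = 21.57 W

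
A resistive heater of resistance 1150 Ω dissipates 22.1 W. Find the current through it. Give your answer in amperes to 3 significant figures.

The two known quantities fix the third via I = √(P / R).
I = √(22.1 / 1150) = 0.1386 A

0.139 A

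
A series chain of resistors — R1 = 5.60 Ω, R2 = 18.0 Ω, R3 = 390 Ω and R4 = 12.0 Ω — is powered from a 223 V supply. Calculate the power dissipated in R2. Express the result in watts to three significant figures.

Series elements share the same current, so find I first, then use P = I²R.
R_total = 5.60 + 18.0 + 390 + 12.0 = 425.6 Ω
I = V / R_total = 223 / 425.6 = 0.5240 A
P_R2 = I² × R2 = (0.5240)² × 18.0 = 4.942 W

4.94 W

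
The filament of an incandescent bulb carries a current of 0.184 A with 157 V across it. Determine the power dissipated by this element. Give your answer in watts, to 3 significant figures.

28.9 W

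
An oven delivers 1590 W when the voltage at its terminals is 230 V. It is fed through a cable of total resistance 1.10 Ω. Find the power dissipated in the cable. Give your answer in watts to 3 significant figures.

Line loss is just I²R for the cable — we know both I and R_line directly.
I = P / V = 1590 / 230 = 6.913 A through the cable.
P_line = I² R_line = (6.913)² × 1.10 = 52.57 W

52.6 W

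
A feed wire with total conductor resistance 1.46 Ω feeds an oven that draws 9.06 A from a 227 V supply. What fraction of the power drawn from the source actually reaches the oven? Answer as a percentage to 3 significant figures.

The feed wire carries the full 9.06 A.
P_line = I² R_line = (9.060)² × 1.46 = 119.8 W
P_source = V I = 227 × 9.060 = 2057 W; P_load = 1937 W
η = P_load / P_source = 1937 / 2057 = 0.9417

94.2 %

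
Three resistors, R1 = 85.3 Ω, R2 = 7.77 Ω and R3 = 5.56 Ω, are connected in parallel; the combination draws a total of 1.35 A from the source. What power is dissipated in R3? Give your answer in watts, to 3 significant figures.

Parallel branches share V, not I — compute V via R_eq, then use V²/R for the target branch.
1/R_eq = 1/85.3 + 1/7.77 + 1/5.56 ⇒ R_eq = 3.122 Ω
V = I_total × R_eq = 1.350 × 3.122 = 4.215 V
P_R3 = V² / R3 = (4.215)² / 5.56 = 3.195 W

3.20 W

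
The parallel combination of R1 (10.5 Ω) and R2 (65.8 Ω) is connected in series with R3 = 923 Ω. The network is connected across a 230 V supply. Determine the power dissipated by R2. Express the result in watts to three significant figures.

Collapse the R1‖R2 pair into one equivalent R_p; then R_p and R3 form a series string.
R_p = (10.5×65.8)/(10.5+65.8) = 9.055 Ω
R_total = R_p + 923 = 9.055 + 923 = 932.1 Ω
I = V / R_total = 230 / 932.1 = 0.2468 A
Voltage across the parallel pair: V_p = I × R_p = 0.2468 × 9.055 = 2.234 V
R2 sits across V_p; its power is V_p²/R.
P_R2 = (2.234)² / 65.8 = 0.07588 W

0.0759 W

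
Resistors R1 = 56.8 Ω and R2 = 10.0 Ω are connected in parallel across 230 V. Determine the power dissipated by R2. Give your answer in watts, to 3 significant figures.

Parallel branches share the same voltage; P = V²/R gives the branch power in one step.
P_R2 = V² / R2 = (230)² / 10.0 Ω = 5290 W

5290 W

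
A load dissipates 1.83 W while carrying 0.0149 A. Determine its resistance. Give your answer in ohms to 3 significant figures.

Inverting the appropriate power form: R = P / I².
R = 1.83 / (0.01490)² = 8243 Ω

8240 Ω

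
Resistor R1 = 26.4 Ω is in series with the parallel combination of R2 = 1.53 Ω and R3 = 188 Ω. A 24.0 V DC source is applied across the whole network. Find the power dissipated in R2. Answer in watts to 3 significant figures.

1.11 W

Collapse R2‖R3 to a single equivalent, reducing the network to two series elements.
R_p = (1.53×188)/(1.53+188) = 1.518 Ω
R_total = 26.4 + 1.518 = 27.92 Ω
I = V / R_total = 24.0 / 27.92 = 0.8597 A
Voltage across the parallel pair: V_p = I × R_p = 0.8597 × 1.518 = 1.305 V
R2 sees V_p directly, so P = V_p² / R2.
P_R2 = (1.305)² / 1.53 = 1.113 W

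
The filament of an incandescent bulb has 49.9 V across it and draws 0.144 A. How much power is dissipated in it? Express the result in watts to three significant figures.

V and I are known directly — P = V I, no intermediate step needed.
P = 49.9 V × 0.1440 A = 7.186 W

7.19 W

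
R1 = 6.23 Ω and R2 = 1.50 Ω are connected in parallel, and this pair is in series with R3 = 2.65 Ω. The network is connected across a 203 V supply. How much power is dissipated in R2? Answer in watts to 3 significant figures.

2700 W

First find R_p for the parallel pair, then treat R_p + R3 as a series loop.
R_p = (6.23×1.50)/(6.23+1.50) = 1.209 Ω
R_total = R_p + 2.65 = 1.209 + 2.65 = 3.859 Ω
I = V / R_total = 203 / 3.859 = 52.61 A
Voltage across the parallel pair: V_p = I × R_p = 52.61 × 1.209 = 63.60 V
R2 sits across V_p; its power is V_p²/R.
P_R2 = (63.60)² / 1.50 = 2696 W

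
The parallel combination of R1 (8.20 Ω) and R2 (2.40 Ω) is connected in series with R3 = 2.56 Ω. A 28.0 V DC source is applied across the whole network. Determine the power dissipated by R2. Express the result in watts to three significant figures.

Combine R1 and R2 into their parallel equivalent first, reducing the network to two series resistors.
R_p = (8.20×2.40)/(8.20+2.40) = 1.857 Ω
R_total = R_p + 2.56 = 1.857 + 2.56 = 4.417 Ω
I = V / R_total = 28.0 / 4.417 = 6.340 A
Voltage across the parallel pair: V_p = I × R_p = 6.340 × 1.857 = 11.77 V
R2 has V_p across it, so P = V_p²/R2.
P_R2 = (11.77)² / 2.40 = 57.73 W

57.7 W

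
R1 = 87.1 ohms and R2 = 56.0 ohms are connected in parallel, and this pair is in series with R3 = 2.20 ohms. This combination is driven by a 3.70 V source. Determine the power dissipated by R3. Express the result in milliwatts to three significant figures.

First find R_p for the parallel pair, then treat R_p + R3 as a series loop.
R_p = (87.1×56.0)/(87.1+56.0) = 34.09 Ω
R_total = R_p + 2.20 = 34.09 + 2.20 = 36.29 Ω
I = V / R_total = 3.70 / 36.29 = 0.1020 A
All the supply current flows through R3; use P = I²R3.
P_R3 = (0.1020)² × 2.20 = 0.02288 W

22.9 mW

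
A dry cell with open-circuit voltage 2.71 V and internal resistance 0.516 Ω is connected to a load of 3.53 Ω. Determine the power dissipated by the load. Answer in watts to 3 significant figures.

The internal resistance and the load are in series, so the same I flows through both; get I from ε/(r+R), then I²R for the load.
I = ε / (r + R) = 2.71 / (0.516 + 3.53) = 0.6698 A
P_load = I² R = (0.6698)² × 3.53 = 1.584 W

1.58 W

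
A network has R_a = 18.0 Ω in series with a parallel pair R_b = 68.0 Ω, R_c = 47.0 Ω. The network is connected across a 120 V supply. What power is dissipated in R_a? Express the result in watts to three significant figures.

Replace R_b and R_c with their parallel equivalent so the circuit becomes R_a in series with R_p.
R_p = (68.0×47.0)/(68.0+47.0) = 27.79 Ω
R_total = 18.0 + 27.79 = 45.79 Ω
I = V / R_total = 120 / 45.79 = 2.621 A
R_a carries the full series current, so P = I²R.
P_R_a = (2.621)² × 18.0 = 123.6 W

124 W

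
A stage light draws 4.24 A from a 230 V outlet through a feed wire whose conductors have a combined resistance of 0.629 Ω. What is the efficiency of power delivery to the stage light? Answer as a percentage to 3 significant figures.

98.8 %

The feed wire carries the full 4.24 A.
P_line = I² R_line = (4.240)² × 0.629 = 11.31 W
P_source = V I = 230 × 4.240 = 975.2 W; P_load = 963.9 W
η = P_load / P_source = 963.9 / 975.2 = 0.9884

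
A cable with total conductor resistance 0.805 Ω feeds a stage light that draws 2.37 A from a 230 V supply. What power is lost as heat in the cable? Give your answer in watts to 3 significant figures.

Only the current and the line resistance are needed for the I²R loss.
The cable carries the full 2.37 A.
P_line = I² R_line = (2.370)² × 0.805 = 4.522 W

4.52 W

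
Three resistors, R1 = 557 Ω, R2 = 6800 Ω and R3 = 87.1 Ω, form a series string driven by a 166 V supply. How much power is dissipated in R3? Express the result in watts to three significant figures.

In a series string the same current flows through every resistor — find that current, then P = I²R for the one we want.
R_total = 557 + 6800 + 87.1 = 7444 Ω
I = V / R_total = 166 / 7444 = 0.02230 A
P_R3 = I² × R3 = (0.02230)² × 87.1 = 0.04331 W

0.0433 W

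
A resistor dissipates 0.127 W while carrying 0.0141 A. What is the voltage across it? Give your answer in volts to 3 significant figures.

Inverting the appropriate power form: V = P / I.
V = 0.127 / 0.01410 = 9.007 V

9.01 V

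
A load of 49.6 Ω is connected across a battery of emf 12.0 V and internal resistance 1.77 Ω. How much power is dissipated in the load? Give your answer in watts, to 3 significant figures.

Load and internal resistance form a series loop — compute the loop current, then the load power via I²R.
I = ε / (r + R) = 12.0 / (1.77 + 49.6) = 0.2336 A
P_load = I² R = (0.2336)² × 49.6 = 2.707 W

2.71 W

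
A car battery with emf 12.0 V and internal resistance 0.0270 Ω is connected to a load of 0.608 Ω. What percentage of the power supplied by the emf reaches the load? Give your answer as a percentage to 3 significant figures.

95.7 %

Both r and R carry the same current, so the power split is just the resistance split: η = R/(R+r).
η = R / (R + r) = 0.608 / (0.608 + 0.0270) = 0.9575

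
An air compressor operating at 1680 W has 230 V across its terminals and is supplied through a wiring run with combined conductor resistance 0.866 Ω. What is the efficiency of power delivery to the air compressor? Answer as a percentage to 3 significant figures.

I = P / V = 1680 / 230 = 7.304 A through the wiring run.
P_line = I² R_line = (7.304)² × 0.866 = 46.20 W
P_source = P_load + P_line = 1680 + 46.20 = 1726 W
η = P_load / P_source = 1680 / 1726 = 0.9732

97.3 %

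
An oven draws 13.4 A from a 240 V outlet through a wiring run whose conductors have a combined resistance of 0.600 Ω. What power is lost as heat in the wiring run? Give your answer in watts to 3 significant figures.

The wiring run is a series resistance carrying the load current; its dissipation is I²R_line.
The wiring run carries the full 13.4 A.
P_line = I² R_line = (13.40)² × 0.600 = 107.7 W

108 W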